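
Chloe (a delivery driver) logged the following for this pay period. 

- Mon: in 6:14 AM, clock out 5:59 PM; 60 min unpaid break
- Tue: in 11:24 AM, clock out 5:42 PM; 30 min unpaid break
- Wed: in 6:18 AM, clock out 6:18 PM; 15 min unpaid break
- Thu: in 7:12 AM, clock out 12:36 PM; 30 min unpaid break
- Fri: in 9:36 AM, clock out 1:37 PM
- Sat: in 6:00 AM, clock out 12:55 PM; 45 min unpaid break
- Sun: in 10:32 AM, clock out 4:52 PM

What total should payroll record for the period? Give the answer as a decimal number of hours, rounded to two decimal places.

49.72 hours

Mon: 6:14 AM–5:59 PM = 11 h 45 min; less 60 min break → 10 h 45 min
Tue: 11:24 AM–5:42 PM = 6 h 18 min; less 30 min break → 5 h 48 min
Wed: 6:18 AM–6:18 PM = 12 h 0 min; less 15 min break → 11 h 45 min
Thu: 7:12 AM–12:36 PM = 5 h 24 min; less 30 min break → 4 h 54 min
Fri: 9:36 AM–1:37 PM = 4 h 1 min
Sat: 6:00 AM–12:55 PM = 6 h 55 min; less 45 min break → 6 h 10 min
Sun: 10:32 AM–4:52 PM = 6 h 20 min
Total: 10 h 45 min + 5 h 48 min + 11 h 45 min + 4 h 54 min + 4 h 1 min + 6 h 10 min + 6 h 20 min = 49 h 43 min.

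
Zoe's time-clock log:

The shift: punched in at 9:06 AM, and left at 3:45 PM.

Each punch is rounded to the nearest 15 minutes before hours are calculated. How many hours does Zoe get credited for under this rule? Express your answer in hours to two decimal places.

6.75 hours

The shift: in 9:06 AM→9:00 AM, out 3:45 PM→3:45 PM; 6 h 45 min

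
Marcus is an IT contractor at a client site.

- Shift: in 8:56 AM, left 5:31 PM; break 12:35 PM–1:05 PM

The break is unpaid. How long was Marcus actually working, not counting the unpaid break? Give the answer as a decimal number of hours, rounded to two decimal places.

Shift: 8:56 AM–5:31 PM = 8 h 35 min; less 30 min break → 8 h 5 min

8.08 hours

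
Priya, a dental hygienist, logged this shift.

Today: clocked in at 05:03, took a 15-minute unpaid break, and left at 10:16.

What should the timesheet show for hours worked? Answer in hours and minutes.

Today: 05:03–10:16 = 5 h 13 min; less 15 min break → 4 h 58 min

4 h 58 min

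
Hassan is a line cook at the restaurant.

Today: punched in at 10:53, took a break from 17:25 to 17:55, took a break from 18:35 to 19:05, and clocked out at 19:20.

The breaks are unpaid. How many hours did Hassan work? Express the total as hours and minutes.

7 h 27 min

Today: 10:53–19:20 = 8 h 27 min; less 60 min break → 7 h 27 min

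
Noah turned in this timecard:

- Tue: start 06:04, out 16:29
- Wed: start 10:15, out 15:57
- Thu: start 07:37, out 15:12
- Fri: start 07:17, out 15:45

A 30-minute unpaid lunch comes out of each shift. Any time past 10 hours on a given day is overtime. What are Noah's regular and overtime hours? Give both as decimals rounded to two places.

Regular 30.17 hours, overtime 0.00 hours

Tue: 06:04–16:29 = 10 h 25 min; less 30 min break → 9 h 55 min
Wed: 10:15–15:57 = 5 h 42 min; less 30 min break → 5 h 12 min
Thu: 07:37–15:12 = 7 h 35 min; less 30 min break → 7 h 5 min
Fri: 07:17–15:45 = 8 h 28 min; less 30 min break → 7 h 58 min
Tue reg 9 h 55 min / OT 0 h 0 min; Wed reg 5 h 12 min / OT 0 h 0 min; Thu reg 7 h 5 min / OT 0 h 0 min; Fri reg 7 h 58 min / OT 0 h 0 min.
Totals: regular 30 h 10 min, overtime 0 h 0 min.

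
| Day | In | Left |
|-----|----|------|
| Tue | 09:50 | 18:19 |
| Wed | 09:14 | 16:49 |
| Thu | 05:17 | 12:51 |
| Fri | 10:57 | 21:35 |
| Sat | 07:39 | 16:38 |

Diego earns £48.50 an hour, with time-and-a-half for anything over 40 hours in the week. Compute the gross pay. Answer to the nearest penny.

Tue: 09:50–18:19 = 8 h 29 min
Wed: 09:14–16:49 = 7 h 35 min
Thu: 05:17–12:51 = 7 h 34 min
Fri: 10:57–21:35 = 10 h 38 min
Sat: 07:39–16:38 = 8 h 59 min
Total worked: 43 h 15 min = 2595 min.
Regular 40 h 0 min = 2400 min at £48.50/h; overtime 3 h 15 min = 195 min at £72.75/h.
Pay = (2400 × £48.50 + 195 × £72.75) ÷ 60 = £2176.44.

£2176.44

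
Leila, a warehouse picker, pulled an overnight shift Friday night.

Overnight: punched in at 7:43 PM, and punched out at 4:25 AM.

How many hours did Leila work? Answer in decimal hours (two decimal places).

Overnight: 7:43 PM → midnight = 4 h 17 min; midnight → 4:25 AM = 4 h 25 min; span 8 h 42 min

8.70 hours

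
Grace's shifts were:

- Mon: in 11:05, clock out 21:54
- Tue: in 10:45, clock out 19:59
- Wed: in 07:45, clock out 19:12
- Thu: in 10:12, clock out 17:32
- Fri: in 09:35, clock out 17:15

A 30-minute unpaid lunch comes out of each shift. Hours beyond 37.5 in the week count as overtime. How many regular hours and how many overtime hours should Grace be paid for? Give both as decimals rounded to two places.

Mon: 11:05–21:54 = 10 h 49 min; less 30 min break → 10 h 19 min
Tue: 10:45–19:59 = 9 h 14 min; less 30 min break → 8 h 44 min
Wed: 07:45–19:12 = 11 h 27 min; less 30 min break → 10 h 57 min
Thu: 10:12–17:32 = 7 h 20 min; less 30 min break → 6 h 50 min
Fri: 09:35–17:15 = 7 h 40 min; less 30 min break → 7 h 10 min
Total worked: 44 h 0 min = 44.00 h.
Threshold 37.5 h → overtime 6 h 30 min, regular 37 h 30 min.

Regular 37.50 hours, overtime 6.50 hours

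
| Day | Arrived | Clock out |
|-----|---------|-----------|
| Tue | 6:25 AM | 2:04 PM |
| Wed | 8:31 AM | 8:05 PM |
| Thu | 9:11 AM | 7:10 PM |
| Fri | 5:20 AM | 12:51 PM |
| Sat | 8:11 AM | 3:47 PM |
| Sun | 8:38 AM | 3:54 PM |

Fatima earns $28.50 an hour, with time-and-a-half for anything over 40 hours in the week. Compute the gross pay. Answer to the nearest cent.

$1635.19

Tue: 6:25 AM–2:04 PM = 7 h 39 min
Wed: 8:31 AM–8:05 PM = 11 h 34 min
Thu: 9:11 AM–7:10 PM = 9 h 59 min
Fri: 5:20 AM–12:51 PM = 7 h 31 min
Sat: 8:11 AM–3:47 PM = 7 h 36 min
Sun: 8:38 AM–3:54 PM = 7 h 16 min
Total worked: 51 h 35 min = 3095 min.
Regular 40 h 0 min = 2400 min at $28.50/h; overtime 11 h 35 min = 695 min at $42.75/h.
Pay = (2400 × $28.50 + 695 × $42.75) ÷ 60 = $1635.19.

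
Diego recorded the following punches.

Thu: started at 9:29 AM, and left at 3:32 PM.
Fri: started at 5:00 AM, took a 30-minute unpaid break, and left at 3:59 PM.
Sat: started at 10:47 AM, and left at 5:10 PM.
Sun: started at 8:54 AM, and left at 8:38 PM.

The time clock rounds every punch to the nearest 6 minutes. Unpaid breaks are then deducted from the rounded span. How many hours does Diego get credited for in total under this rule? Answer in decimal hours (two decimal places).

34.60 hours

Thu: in 9:29 AM→9:30 AM, out 3:32 PM→3:30 PM; 6 h 0 min
Fri: in 5:00 AM→5:00 AM, out 3:59 PM→4:00 PM; 11 h 0 min − 30 min = 10 h 30 min
Sat: in 10:47 AM→10:48 AM, out 5:10 PM→5:12 PM; 6 h 24 min
Sun: in 8:54 AM→8:54 AM, out 8:38 PM→8:36 PM; 11 h 42 min
Total credited: 34 h 36 min.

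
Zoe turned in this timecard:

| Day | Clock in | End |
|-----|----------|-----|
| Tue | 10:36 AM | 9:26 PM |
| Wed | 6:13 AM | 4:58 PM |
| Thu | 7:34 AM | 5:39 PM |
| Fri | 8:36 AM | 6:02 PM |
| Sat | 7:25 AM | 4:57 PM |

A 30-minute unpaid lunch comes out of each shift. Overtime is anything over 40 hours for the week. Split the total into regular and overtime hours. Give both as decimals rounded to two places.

Tue: 10:36 AM–9:26 PM = 10 h 50 min; less 30 min break → 10 h 20 min
Wed: 6:13 AM–4:58 PM = 10 h 45 min; less 30 min break → 10 h 15 min
Thu: 7:34 AM–5:39 PM = 10 h 5 min; less 30 min break → 9 h 35 min
Fri: 8:36 AM–6:02 PM = 9 h 26 min; less 30 min break → 8 h 56 min
Sat: 7:25 AM–4:57 PM = 9 h 32 min; less 30 min break → 9 h 2 min
Total worked: 48 h 8 min = 48.13 h.
Threshold 40 h → overtime 8 h 8 min, regular 40 h 0 min.

Regular 40.00 hours, overtime 8.13 hours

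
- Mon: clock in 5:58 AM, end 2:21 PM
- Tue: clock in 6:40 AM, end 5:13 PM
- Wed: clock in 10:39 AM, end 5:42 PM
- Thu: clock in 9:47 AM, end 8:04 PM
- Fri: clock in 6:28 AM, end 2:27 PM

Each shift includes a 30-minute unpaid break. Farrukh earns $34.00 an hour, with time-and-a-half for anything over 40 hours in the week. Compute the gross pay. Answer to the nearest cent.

Mon: 5:58 AM–2:21 PM = 8 h 23 min; less 30 min break → 7 h 53 min
Tue: 6:40 AM–5:13 PM = 10 h 33 min; less 30 min break → 10 h 3 min
Wed: 10:39 AM–5:42 PM = 7 h 3 min; less 30 min break → 6 h 33 min
Thu: 9:47 AM–8:04 PM = 10 h 17 min; less 30 min break → 9 h 47 min
Fri: 6:28 AM–2:27 PM = 7 h 59 min; less 30 min break → 7 h 29 min
Total worked: 41 h 45 min = 2505 min.
Regular 40 h 0 min = 2400 min at $34.00/h; overtime 1 h 45 min = 105 min at $51.00/h.
Pay = (2400 × $34.00 + 105 × $51.00) ÷ 60 = $1449.25.

$1449.25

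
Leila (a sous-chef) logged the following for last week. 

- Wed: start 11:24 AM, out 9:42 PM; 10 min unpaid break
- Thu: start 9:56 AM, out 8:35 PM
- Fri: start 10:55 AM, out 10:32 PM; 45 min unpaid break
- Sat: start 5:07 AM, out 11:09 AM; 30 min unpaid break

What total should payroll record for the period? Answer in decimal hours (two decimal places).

Wed: 11:24 AM–9:42 PM = 10 h 18 min; less 10 min break → 10 h 8 min
Thu: 9:56 AM–8:35 PM = 10 h 39 min
Fri: 10:55 AM–10:32 PM = 11 h 37 min; less 45 min break → 10 h 52 min
Sat: 5:07 AM–11:09 AM = 6 h 2 min; less 30 min break → 5 h 32 min
Total: 10 h 8 min + 10 h 39 min + 10 h 52 min + 5 h 32 min = 37 h 11 min.

37.18 hours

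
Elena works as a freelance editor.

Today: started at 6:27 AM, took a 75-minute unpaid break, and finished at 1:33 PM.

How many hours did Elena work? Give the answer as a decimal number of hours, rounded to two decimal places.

Today: 6:27 AM–1:33 PM = 7 h 6 min; less 75 min break → 5 h 51 min

5.85 hours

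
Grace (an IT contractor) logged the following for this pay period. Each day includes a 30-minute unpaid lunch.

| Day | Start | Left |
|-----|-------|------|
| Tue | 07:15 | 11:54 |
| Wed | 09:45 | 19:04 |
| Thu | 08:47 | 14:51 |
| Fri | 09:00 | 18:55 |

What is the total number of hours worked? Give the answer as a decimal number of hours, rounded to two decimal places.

Tue: 07:15–11:54 = 4 h 39 min; less 30 min break → 4 h 9 min
Wed: 09:45–19:04 = 9 h 19 min; less 30 min break → 8 h 49 min
Thu: 08:47–14:51 = 6 h 4 min; less 30 min break → 5 h 34 min
Fri: 09:00–18:55 = 9 h 55 min; less 30 min break → 9 h 25 min
Total: 4 h 9 min + 8 h 49 min + 5 h 34 min + 9 h 25 min = 27 h 57 min.

27.95 hours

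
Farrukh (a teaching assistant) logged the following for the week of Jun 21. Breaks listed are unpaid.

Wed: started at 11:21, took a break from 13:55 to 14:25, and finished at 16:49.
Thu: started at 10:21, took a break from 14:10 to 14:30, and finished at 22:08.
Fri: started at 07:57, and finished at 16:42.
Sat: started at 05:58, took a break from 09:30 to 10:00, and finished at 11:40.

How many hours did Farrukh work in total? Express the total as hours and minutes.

Wed: 11:21–16:49 = 5 h 28 min; less 30 min break → 4 h 58 min
Thu: 10:21–22:08 = 11 h 47 min; less 20 min break → 11 h 27 min
Fri: 07:57–16:42 = 8 h 45 min
Sat: 05:58–11:40 = 5 h 42 min; less 30 min break → 5 h 12 min
Total: 4 h 58 min + 11 h 27 min + 8 h 45 min + 5 h 12 min = 30 h 22 min.

30 h 22 min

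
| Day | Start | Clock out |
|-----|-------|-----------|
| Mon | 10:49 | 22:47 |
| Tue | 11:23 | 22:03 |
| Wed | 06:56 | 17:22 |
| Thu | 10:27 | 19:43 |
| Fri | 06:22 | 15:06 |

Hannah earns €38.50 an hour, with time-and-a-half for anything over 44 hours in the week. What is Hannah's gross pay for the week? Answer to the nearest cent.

Mon: 10:49–22:47 = 11 h 58 min
Tue: 11:23–22:03 = 10 h 40 min
Wed: 06:56–17:22 = 10 h 26 min
Thu: 10:27–19:43 = 9 h 16 min
Fri: 06:22–15:06 = 8 h 44 min
Total worked: 51 h 4 min = 3064 min.
Regular 44 h 0 min = 2640 min at €38.50/h; overtime 7 h 4 min = 424 min at €57.75/h.
Pay = (2640 × €38.50 + 424 × €57.75) ÷ 60 = €2102.10.

€2102.10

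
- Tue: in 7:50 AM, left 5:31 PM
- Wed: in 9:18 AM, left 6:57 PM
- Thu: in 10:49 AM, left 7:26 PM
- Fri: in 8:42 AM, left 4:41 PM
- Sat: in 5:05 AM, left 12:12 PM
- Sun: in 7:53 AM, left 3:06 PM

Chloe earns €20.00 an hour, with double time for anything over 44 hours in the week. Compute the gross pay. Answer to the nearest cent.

Tue: 7:50 AM–5:31 PM = 9 h 41 min
Wed: 9:18 AM–6:57 PM = 9 h 39 min
Thu: 10:49 AM–7:26 PM = 8 h 37 min
Fri: 8:42 AM–4:41 PM = 7 h 59 min
Sat: 5:05 AM–12:12 PM = 7 h 7 min
Sun: 7:53 AM–3:06 PM = 7 h 13 min
Total worked: 50 h 16 min = 3016 min.
Regular 44 h 0 min = 2640 min at €20.00/h; overtime 6 h 16 min = 376 min at €40.00/h.
Pay = (2640 × €20.00 + 376 × €40.00) ÷ 60 = €1130.67.

€1130.67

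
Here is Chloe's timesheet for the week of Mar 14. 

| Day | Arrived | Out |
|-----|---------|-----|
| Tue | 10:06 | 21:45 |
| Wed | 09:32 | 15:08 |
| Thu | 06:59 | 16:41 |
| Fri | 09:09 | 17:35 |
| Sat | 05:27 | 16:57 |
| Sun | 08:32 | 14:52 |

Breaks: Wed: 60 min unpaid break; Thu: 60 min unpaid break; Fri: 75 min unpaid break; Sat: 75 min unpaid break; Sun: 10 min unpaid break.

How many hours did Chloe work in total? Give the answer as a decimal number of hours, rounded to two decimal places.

48.55 hours

Tue: 10:06–21:45 = 11 h 39 min
Wed: 09:32–15:08 = 5 h 36 min; less 60 min break → 4 h 36 min
Thu: 06:59–16:41 = 9 h 42 min; less 60 min break → 8 h 42 min
Fri: 09:09–17:35 = 8 h 26 min; less 75 min break → 7 h 11 min
Sat: 05:27–16:57 = 11 h 30 min; less 75 min break → 10 h 15 min
Sun: 08:32–14:52 = 6 h 20 min; less 10 min break → 6 h 10 min
Total: 11 h 39 min + 4 h 36 min + 8 h 42 min + 7 h 11 min + 10 h 15 min + 6 h 10 min = 48 h 33 min.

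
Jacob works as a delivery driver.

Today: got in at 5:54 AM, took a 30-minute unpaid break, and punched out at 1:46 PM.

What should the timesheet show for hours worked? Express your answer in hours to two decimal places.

7.37 hours

Today: 5:54 AM–1:46 PM = 7 h 52 min; less 30 min break → 7 h 22 min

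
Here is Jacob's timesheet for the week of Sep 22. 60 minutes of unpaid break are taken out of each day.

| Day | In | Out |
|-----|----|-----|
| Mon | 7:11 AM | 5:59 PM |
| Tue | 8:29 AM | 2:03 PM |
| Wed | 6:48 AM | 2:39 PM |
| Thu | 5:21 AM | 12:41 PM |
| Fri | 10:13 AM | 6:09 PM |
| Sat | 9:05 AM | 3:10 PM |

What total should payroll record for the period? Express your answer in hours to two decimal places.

Mon: 7:11 AM–5:59 PM = 10 h 48 min; less 60 min break → 9 h 48 min
Tue: 8:29 AM–2:03 PM = 5 h 34 min; less 60 min break → 4 h 34 min
Wed: 6:48 AM–2:39 PM = 7 h 51 min; less 60 min break → 6 h 51 min
Thu: 5:21 AM–12:41 PM = 7 h 20 min; less 60 min break → 6 h 20 min
Fri: 10:13 AM–6:09 PM = 7 h 56 min; less 60 min break → 6 h 56 min
Sat: 9:05 AM–3:10 PM = 6 h 5 min; less 60 min break → 5 h 5 min
Total: 9 h 48 min + 4 h 34 min + 6 h 51 min + 6 h 20 min + 6 h 56 min + 5 h 5 min = 39 h 34 min.

39.57 hours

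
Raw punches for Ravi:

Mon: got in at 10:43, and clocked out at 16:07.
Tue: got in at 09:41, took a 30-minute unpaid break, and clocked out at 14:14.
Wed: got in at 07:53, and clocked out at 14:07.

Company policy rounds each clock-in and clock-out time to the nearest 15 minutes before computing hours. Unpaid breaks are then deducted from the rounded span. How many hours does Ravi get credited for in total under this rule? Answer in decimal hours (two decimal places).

15.25 hours

Mon: in 10:43→10:45, out 16:07→16:00; 5 h 15 min
Tue: in 09:41→09:45, out 14:14→14:15; 4 h 30 min − 30 min = 4 h 0 min
Wed: in 07:53→08:00, out 14:07→14:00; 6 h 0 min
Total credited: 15 h 15 min.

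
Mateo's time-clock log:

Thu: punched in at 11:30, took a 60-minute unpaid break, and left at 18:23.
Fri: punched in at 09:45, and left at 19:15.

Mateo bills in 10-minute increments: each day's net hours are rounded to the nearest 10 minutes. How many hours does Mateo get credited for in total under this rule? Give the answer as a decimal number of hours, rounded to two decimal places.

15.33 hours

Thu: 11:30–18:23 = 6 h 53 min − 60 min = 5 h 53 min → rounds to 5 h 50 min
Fri: 09:45–19:15 = 9 h 30 min → rounds to 9 h 30 min
Total credited: 15 h 20 min.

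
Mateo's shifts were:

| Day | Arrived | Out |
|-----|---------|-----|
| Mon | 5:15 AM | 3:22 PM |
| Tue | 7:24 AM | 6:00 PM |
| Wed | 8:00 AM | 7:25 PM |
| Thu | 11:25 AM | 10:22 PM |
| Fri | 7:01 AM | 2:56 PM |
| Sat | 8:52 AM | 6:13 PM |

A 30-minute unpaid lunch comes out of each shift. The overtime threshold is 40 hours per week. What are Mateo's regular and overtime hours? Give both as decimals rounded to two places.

Regular 40.00 hours, overtime 17.35 hours

Mon: 5:15 AM–3:22 PM = 10 h 7 min; less 30 min break → 9 h 37 min
Tue: 7:24 AM–6:00 PM = 10 h 36 min; less 30 min break → 10 h 6 min
Wed: 8:00 AM–7:25 PM = 11 h 25 min; less 30 min break → 10 h 55 min
Thu: 11:25 AM–10:22 PM = 10 h 57 min; less 30 min break → 10 h 27 min
Fri: 7:01 AM–2:56 PM = 7 h 55 min; less 30 min break → 7 h 25 min
Sat: 8:52 AM–6:13 PM = 9 h 21 min; less 30 min break → 8 h 51 min
Total worked: 57 h 21 min = 57.35 h.
Threshold 40 h → overtime 17 h 21 min, regular 40 h 0 min.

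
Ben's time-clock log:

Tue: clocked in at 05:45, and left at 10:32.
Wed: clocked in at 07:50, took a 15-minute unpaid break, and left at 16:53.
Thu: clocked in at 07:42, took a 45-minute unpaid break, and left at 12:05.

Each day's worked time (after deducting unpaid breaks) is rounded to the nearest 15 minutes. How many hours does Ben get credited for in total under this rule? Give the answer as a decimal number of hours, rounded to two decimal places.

17.25 hours

Tue: 05:45–10:32 = 4 h 47 min → rounds to 4 h 45 min
Wed: 07:50–16:53 = 9 h 3 min − 15 min = 8 h 48 min → rounds to 8 h 45 min
Thu: 07:42–12:05 = 4 h 23 min − 45 min = 3 h 38 min → rounds to 3 h 45 min
Total credited: 17 h 15 min.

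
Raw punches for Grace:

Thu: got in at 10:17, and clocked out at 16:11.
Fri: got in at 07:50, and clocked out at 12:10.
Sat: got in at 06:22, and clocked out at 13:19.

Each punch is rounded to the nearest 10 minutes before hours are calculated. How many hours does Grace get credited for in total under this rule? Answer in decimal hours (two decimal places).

Thu: in 10:17→10:20, out 16:11→16:10; 5 h 50 min
Fri: in 07:50→07:50, out 12:10→12:10; 4 h 20 min
Sat: in 06:22→06:20, out 13:19→13:20; 7 h 0 min
Total credited: 17 h 10 min.

17.17 hours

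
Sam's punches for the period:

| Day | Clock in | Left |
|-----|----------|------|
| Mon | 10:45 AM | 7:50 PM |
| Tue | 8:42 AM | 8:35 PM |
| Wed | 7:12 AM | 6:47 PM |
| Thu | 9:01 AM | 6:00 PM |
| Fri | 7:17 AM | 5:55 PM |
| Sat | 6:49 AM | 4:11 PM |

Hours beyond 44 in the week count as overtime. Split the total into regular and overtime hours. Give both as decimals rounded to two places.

Regular 44.00 hours, overtime 17.53 hours

Mon: 10:45 AM–7:50 PM = 9 h 5 min
Tue: 8:42 AM–8:35 PM = 11 h 53 min
Wed: 7:12 AM–6:47 PM = 11 h 35 min
Thu: 9:01 AM–6:00 PM = 8 h 59 min
Fri: 7:17 AM–5:55 PM = 10 h 38 min
Sat: 6:49 AM–4:11 PM = 9 h 22 min
Total worked: 61 h 32 min = 61.53 h.
Threshold 44 h → overtime 17 h 32 min, regular 44 h 0 min.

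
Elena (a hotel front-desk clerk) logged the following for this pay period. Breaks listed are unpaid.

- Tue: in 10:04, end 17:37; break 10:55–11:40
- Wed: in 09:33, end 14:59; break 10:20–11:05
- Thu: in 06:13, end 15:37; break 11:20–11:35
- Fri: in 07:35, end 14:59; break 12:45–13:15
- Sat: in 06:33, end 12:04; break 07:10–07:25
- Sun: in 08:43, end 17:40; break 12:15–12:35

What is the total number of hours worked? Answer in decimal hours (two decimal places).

Tue: 10:04–17:37 = 7 h 33 min; less 45 min break → 6 h 48 min
Wed: 09:33–14:59 = 5 h 26 min; less 45 min break → 4 h 41 min
Thu: 06:13–15:37 = 9 h 24 min; less 15 min break → 9 h 9 min
Fri: 07:35–14:59 = 7 h 24 min; less 30 min break → 6 h 54 min
Sat: 06:33–12:04 = 5 h 31 min; less 15 min break → 5 h 16 min
Sun: 08:43–17:40 = 8 h 57 min; less 20 min break → 8 h 37 min
Total: 6 h 48 min + 4 h 41 min + 9 h 9 min + 6 h 54 min + 5 h 16 min + 8 h 37 min = 41 h 25 min.

41.42 hours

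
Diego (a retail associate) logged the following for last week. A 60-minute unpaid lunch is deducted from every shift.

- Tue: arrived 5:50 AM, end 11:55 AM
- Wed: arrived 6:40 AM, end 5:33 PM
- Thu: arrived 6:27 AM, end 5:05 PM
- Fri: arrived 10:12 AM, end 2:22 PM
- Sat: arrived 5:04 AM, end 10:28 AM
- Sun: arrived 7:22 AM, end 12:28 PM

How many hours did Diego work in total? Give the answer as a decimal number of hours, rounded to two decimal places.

36.27 hours

Tue: 5:50 AM–11:55 AM = 6 h 5 min; less 60 min break → 5 h 5 min
Wed: 6:40 AM–5:33 PM = 10 h 53 min; less 60 min break → 9 h 53 min
Thu: 6:27 AM–5:05 PM = 10 h 38 min; less 60 min break → 9 h 38 min
Fri: 10:12 AM–2:22 PM = 4 h 10 min; less 60 min break → 3 h 10 min
Sat: 5:04 AM–10:28 AM = 5 h 24 min; less 60 min break → 4 h 24 min
Sun: 7:22 AM–12:28 PM = 5 h 6 min; less 60 min break → 4 h 6 min
Total: 5 h 5 min + 9 h 53 min + 9 h 38 min + 3 h 10 min + 4 h 24 min + 4 h 6 min = 36 h 16 min.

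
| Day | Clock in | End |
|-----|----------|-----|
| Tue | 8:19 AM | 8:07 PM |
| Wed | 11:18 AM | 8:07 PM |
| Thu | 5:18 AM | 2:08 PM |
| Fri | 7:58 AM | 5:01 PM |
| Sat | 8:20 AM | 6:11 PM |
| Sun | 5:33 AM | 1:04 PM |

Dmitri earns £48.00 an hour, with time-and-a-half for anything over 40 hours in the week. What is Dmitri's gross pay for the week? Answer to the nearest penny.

£3062.40

Tue: 8:19 AM–8:07 PM = 11 h 48 min
Wed: 11:18 AM–8:07 PM = 8 h 49 min
Thu: 5:18 AM–2:08 PM = 8 h 50 min
Fri: 7:58 AM–5:01 PM = 9 h 3 min
Sat: 8:20 AM–6:11 PM = 9 h 51 min
Sun: 5:33 AM–1:04 PM = 7 h 31 min
Total worked: 55 h 52 min = 3352 min.
Regular 40 h 0 min = 2400 min at £48.00/h; overtime 15 h 52 min = 952 min at £72.00/h.
Pay = (2400 × £48.00 + 952 × £72.00) ÷ 60 = £3062.40.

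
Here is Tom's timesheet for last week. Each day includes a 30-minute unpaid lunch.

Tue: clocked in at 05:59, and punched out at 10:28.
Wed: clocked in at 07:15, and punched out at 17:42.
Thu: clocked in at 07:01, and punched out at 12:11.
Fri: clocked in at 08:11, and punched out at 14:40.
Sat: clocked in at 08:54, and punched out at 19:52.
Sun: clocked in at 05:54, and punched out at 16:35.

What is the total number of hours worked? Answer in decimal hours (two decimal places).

45.23 hours

Tue: 05:59–10:28 = 4 h 29 min; less 30 min break → 3 h 59 min
Wed: 07:15–17:42 = 10 h 27 min; less 30 min break → 9 h 57 min
Thu: 07:01–12:11 = 5 h 10 min; less 30 min break → 4 h 40 min
Fri: 08:11–14:40 = 6 h 29 min; less 30 min break → 5 h 59 min
Sat: 08:54–19:52 = 10 h 58 min; less 30 min break → 10 h 28 min
Sun: 05:54–16:35 = 10 h 41 min; less 30 min break → 10 h 11 min
Total: 3 h 59 min + 9 h 57 min + 4 h 40 min + 5 h 59 min + 10 h 28 min + 10 h 11 min = 45 h 14 min.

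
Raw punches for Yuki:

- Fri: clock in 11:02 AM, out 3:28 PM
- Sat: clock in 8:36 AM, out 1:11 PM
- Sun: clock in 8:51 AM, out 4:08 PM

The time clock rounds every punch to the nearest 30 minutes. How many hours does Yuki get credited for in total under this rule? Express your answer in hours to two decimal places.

Fri: in 11:02 AM→11:00 AM, out 3:28 PM→3:30 PM; 4 h 30 min
Sat: in 8:36 AM→8:30 AM, out 1:11 PM→1:00 PM; 4 h 30 min
Sun: in 8:51 AM→9:00 AM, out 4:08 PM→4:00 PM; 7 h 0 min
Total credited: 16 h 0 min.

16.00 hours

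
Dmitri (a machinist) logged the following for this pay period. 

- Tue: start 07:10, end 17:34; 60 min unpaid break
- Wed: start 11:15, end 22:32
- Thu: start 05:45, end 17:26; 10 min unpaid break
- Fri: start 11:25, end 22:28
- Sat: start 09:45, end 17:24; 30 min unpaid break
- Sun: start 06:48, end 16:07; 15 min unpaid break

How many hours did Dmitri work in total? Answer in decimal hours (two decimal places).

59.47 hours

Tue: 07:10–17:34 = 10 h 24 min; less 60 min break → 9 h 24 min
Wed: 11:15–22:32 = 11 h 17 min
Thu: 05:45–17:26 = 11 h 41 min; less 10 min break → 11 h 31 min
Fri: 11:25–22:28 = 11 h 3 min
Sat: 09:45–17:24 = 7 h 39 min; less 30 min break → 7 h 9 min
Sun: 06:48–16:07 = 9 h 19 min; less 15 min break → 9 h 4 min
Total: 9 h 24 min + 11 h 17 min + 11 h 31 min + 11 h 3 min + 7 h 9 min + 9 h 4 min = 59 h 28 min.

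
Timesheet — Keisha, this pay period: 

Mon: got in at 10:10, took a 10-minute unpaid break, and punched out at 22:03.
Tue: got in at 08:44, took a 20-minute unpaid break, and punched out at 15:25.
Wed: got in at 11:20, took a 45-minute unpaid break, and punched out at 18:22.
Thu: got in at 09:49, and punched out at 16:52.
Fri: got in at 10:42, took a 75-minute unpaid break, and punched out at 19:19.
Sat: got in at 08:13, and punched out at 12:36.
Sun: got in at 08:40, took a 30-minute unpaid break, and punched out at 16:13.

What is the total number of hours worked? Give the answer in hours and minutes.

50 h 12 min

Mon: 10:10–22:03 = 11 h 53 min; less 10 min break → 11 h 43 min
Tue: 08:44–15:25 = 6 h 41 min; less 20 min break → 6 h 21 min
Wed: 11:20–18:22 = 7 h 2 min; less 45 min break → 6 h 17 min
Thu: 09:49–16:52 = 7 h 3 min
Fri: 10:42–19:19 = 8 h 37 min; less 75 min break → 7 h 22 min
Sat: 08:13–12:36 = 4 h 23 min
Sun: 08:40–16:13 = 7 h 33 min; less 30 min break → 7 h 3 min
Total: 11 h 43 min + 6 h 21 min + 6 h 17 min + 7 h 3 min + 7 h 22 min + 4 h 23 min + 7 h 3 min = 50 h 12 min.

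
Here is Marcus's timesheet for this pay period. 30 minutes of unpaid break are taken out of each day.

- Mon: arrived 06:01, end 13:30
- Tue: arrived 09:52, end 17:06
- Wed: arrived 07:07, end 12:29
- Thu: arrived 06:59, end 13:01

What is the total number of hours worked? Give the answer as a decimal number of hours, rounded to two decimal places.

Mon: 06:01–13:30 = 7 h 29 min; less 30 min break → 6 h 59 min
Tue: 09:52–17:06 = 7 h 14 min; less 30 min break → 6 h 44 min
Wed: 07:07–12:29 = 5 h 22 min; less 30 min break → 4 h 52 min
Thu: 06:59–13:01 = 6 h 2 min; less 30 min break → 5 h 32 min
Total: 6 h 59 min + 6 h 44 min + 4 h 52 min + 5 h 32 min = 24 h 7 min.

24.12 hours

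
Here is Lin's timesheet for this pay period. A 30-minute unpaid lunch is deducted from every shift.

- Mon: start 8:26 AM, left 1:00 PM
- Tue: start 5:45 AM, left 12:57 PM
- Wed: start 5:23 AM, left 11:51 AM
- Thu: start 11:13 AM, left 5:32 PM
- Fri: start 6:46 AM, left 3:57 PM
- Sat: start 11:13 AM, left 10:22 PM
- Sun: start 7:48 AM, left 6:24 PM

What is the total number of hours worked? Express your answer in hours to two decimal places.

Mon: 8:26 AM–1:00 PM = 4 h 34 min; less 30 min break → 4 h 4 min
Tue: 5:45 AM–12:57 PM = 7 h 12 min; less 30 min break → 6 h 42 min
Wed: 5:23 AM–11:51 AM = 6 h 28 min; less 30 min break → 5 h 58 min
Thu: 11:13 AM–5:32 PM = 6 h 19 min; less 30 min break → 5 h 49 min
Fri: 6:46 AM–3:57 PM = 9 h 11 min; less 30 min break → 8 h 41 min
Sat: 11:13 AM–10:22 PM = 11 h 9 min; less 30 min break → 10 h 39 min
Sun: 7:48 AM–6:24 PM = 10 h 36 min; less 30 min break → 10 h 6 min
Total: 4 h 4 min + 6 h 42 min + 5 h 58 min + 5 h 49 min + 8 h 41 min + 10 h 39 min + 10 h 6 min = 51 h 59 min.

51.98 hours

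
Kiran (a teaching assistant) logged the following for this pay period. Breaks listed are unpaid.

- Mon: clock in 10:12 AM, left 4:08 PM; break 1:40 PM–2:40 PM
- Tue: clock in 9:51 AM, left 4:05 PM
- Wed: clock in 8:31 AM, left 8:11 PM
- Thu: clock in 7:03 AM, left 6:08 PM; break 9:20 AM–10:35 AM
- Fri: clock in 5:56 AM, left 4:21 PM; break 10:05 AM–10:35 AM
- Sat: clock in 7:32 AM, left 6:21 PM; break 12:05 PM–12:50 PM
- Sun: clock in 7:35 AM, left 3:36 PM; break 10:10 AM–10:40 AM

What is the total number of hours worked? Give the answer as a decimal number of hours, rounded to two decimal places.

60.17 hours

Mon: 10:12 AM–4:08 PM = 5 h 56 min; less 60 min break → 4 h 56 min
Tue: 9:51 AM–4:05 PM = 6 h 14 min
Wed: 8:31 AM–8:11 PM = 11 h 40 min
Thu: 7:03 AM–6:08 PM = 11 h 5 min; less 75 min break → 9 h 50 min
Fri: 5:56 AM–4:21 PM = 10 h 25 min; less 30 min break → 9 h 55 min
Sat: 7:32 AM–6:21 PM = 10 h 49 min; less 45 min break → 10 h 4 min
Sun: 7:35 AM–3:36 PM = 8 h 1 min; less 30 min break → 7 h 31 min
Total: 4 h 56 min + 6 h 14 min + 11 h 40 min + 9 h 50 min + 9 h 55 min + 10 h 4 min + 7 h 31 min = 60 h 10 min.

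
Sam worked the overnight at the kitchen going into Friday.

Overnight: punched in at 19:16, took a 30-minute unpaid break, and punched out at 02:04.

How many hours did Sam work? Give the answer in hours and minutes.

Overnight: 19:16 → midnight = 4 h 44 min; midnight → 02:04 = 2 h 4 min; span 6 h 48 min; less 30 min break → 6 h 18 min

6 h 18 min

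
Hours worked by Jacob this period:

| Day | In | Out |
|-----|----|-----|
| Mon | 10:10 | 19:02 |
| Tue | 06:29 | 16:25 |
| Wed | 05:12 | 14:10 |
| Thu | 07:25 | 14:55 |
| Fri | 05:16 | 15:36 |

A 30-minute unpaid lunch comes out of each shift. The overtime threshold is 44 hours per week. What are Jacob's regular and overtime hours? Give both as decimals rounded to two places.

Mon: 10:10–19:02 = 8 h 52 min; less 30 min break → 8 h 22 min
Tue: 06:29–16:25 = 9 h 56 min; less 30 min break → 9 h 26 min
Wed: 05:12–14:10 = 8 h 58 min; less 30 min break → 8 h 28 min
Thu: 07:25–14:55 = 7 h 30 min; less 30 min break → 7 h 0 min
Fri: 05:16–15:36 = 10 h 20 min; less 30 min break → 9 h 50 min
Total worked: 43 h 6 min = 43.10 h.
Threshold 44 h → overtime 0 h 0 min, regular 43 h 6 min.

Regular 43.10 hours, overtime 0.00 hours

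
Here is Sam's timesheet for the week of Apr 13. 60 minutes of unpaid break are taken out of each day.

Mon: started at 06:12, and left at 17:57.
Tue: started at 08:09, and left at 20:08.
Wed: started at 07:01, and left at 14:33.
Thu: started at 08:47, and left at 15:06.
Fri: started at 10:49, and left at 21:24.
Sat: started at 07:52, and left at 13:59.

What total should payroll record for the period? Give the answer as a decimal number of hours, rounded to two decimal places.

Mon: 06:12–17:57 = 11 h 45 min; less 60 min break → 10 h 45 min
Tue: 08:09–20:08 = 11 h 59 min; less 60 min break → 10 h 59 min
Wed: 07:01–14:33 = 7 h 32 min; less 60 min break → 6 h 32 min
Thu: 08:47–15:06 = 6 h 19 min; less 60 min break → 5 h 19 min
Fri: 10:49–21:24 = 10 h 35 min; less 60 min break → 9 h 35 min
Sat: 07:52–13:59 = 6 h 7 min; less 60 min break → 5 h 7 min
Total: 10 h 45 min + 10 h 59 min + 6 h 32 min + 5 h 19 min + 9 h 35 min + 5 h 7 min = 48 h 17 min.

48.28 hours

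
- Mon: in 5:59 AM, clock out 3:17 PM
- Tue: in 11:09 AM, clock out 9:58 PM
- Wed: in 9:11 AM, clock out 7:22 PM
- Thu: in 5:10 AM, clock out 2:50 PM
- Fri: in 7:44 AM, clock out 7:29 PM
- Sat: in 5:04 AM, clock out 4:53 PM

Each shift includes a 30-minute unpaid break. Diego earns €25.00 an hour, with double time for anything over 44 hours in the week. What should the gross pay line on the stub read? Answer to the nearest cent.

Mon: 5:59 AM–3:17 PM = 9 h 18 min; less 30 min break → 8 h 48 min
Tue: 11:09 AM–9:58 PM = 10 h 49 min; less 30 min break → 10 h 19 min
Wed: 9:11 AM–7:22 PM = 10 h 11 min; less 30 min break → 9 h 41 min
Thu: 5:10 AM–2:50 PM = 9 h 40 min; less 30 min break → 9 h 10 min
Fri: 7:44 AM–7:29 PM = 11 h 45 min; less 30 min break → 11 h 15 min
Sat: 5:04 AM–4:53 PM = 11 h 49 min; less 30 min break → 11 h 19 min
Total worked: 60 h 32 min = 3632 min.
Regular 44 h 0 min = 2640 min at €25.00/h; overtime 16 h 32 min = 992 min at €50.00/h.
Pay = (2640 × €25.00 + 992 × €50.00) ÷ 60 = €1926.67.

€1926.67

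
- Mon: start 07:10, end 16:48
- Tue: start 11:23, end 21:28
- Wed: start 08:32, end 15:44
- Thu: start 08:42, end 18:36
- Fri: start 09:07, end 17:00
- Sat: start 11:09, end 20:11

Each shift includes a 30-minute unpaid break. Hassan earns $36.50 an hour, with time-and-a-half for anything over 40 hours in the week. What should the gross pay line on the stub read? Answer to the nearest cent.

Mon: 07:10–16:48 = 9 h 38 min; less 30 min break → 9 h 8 min
Tue: 11:23–21:28 = 10 h 5 min; less 30 min break → 9 h 35 min
Wed: 08:32–15:44 = 7 h 12 min; less 30 min break → 6 h 42 min
Thu: 08:42–18:36 = 9 h 54 min; less 30 min break → 9 h 24 min
Fri: 09:07–17:00 = 7 h 53 min; less 30 min break → 7 h 23 min
Sat: 11:09–20:11 = 9 h 2 min; less 30 min break → 8 h 32 min
Total worked: 50 h 44 min = 3044 min.
Regular 40 h 0 min = 2400 min at $36.50/h; overtime 10 h 44 min = 644 min at $54.75/h.
Pay = (2400 × $36.50 + 644 × $54.75) ÷ 60 = $2047.65.

$2047.65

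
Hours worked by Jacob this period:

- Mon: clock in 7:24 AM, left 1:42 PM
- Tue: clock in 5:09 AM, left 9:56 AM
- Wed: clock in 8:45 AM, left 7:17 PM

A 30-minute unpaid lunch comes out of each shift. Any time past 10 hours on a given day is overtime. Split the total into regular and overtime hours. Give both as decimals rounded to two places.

Regular 20.08 hours, overtime 0.03 hours

Mon: 7:24 AM–1:42 PM = 6 h 18 min; less 30 min break → 5 h 48 min
Tue: 5:09 AM–9:56 AM = 4 h 47 min; less 30 min break → 4 h 17 min
Wed: 8:45 AM–7:17 PM = 10 h 32 min; less 30 min break → 10 h 2 min
Mon reg 5 h 48 min / OT 0 h 0 min; Tue reg 4 h 17 min / OT 0 h 0 min; Wed reg 10 h 0 min / OT 0 h 2 min.
Totals: regular 20 h 5 min, overtime 0 h 2 min.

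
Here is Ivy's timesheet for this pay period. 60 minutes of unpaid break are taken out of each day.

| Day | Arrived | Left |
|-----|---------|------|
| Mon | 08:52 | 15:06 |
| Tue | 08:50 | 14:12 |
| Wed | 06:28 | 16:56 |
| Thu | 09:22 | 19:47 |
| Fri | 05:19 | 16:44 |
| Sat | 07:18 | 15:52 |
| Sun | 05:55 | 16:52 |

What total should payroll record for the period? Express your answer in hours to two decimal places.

Mon: 08:52–15:06 = 6 h 14 min; less 60 min break → 5 h 14 min
Tue: 08:50–14:12 = 5 h 22 min; less 60 min break → 4 h 22 min
Wed: 06:28–16:56 = 10 h 28 min; less 60 min break → 9 h 28 min
Thu: 09:22–19:47 = 10 h 25 min; less 60 min break → 9 h 25 min
Fri: 05:19–16:44 = 11 h 25 min; less 60 min break → 10 h 25 min
Sat: 07:18–15:52 = 8 h 34 min; less 60 min break → 7 h 34 min
Sun: 05:55–16:52 = 10 h 57 min; less 60 min break → 9 h 57 min
Total: 5 h 14 min + 4 h 22 min + 9 h 28 min + 9 h 25 min + 10 h 25 min + 7 h 34 min + 9 h 57 min = 56 h 25 min.

56.42 hours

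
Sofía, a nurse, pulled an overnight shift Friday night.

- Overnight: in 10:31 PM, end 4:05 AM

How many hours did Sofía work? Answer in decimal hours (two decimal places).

Overnight: 10:31 PM → midnight = 1 h 29 min; midnight → 4:05 AM = 4 h 5 min; span 5 h 34 min

5.57 hours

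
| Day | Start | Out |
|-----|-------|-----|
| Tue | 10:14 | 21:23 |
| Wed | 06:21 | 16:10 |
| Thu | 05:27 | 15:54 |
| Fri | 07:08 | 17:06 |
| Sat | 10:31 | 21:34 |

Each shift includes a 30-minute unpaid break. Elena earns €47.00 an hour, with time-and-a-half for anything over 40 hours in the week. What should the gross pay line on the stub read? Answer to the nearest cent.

Tue: 10:14–21:23 = 11 h 9 min; less 30 min break → 10 h 39 min
Wed: 06:21–16:10 = 9 h 49 min; less 30 min break → 9 h 19 min
Thu: 05:27–15:54 = 10 h 27 min; less 30 min break → 9 h 57 min
Fri: 07:08–17:06 = 9 h 58 min; less 30 min break → 9 h 28 min
Sat: 10:31–21:34 = 11 h 3 min; less 30 min break → 10 h 33 min
Total worked: 49 h 56 min = 2996 min.
Regular 40 h 0 min = 2400 min at €47.00/h; overtime 9 h 56 min = 596 min at €70.50/h.
Pay = (2400 × €47.00 + 596 × €70.50) ÷ 60 = €2580.30.

€2580.30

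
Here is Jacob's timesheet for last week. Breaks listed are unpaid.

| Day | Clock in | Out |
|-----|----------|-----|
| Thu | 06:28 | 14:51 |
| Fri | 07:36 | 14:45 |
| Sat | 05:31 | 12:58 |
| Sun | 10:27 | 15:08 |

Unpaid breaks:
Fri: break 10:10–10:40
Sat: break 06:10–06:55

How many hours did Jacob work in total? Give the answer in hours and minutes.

26 h 25 min

Thu: 06:28–14:51 = 8 h 23 min
Fri: 07:36–14:45 = 7 h 9 min; less 30 min break → 6 h 39 min
Sat: 05:31–12:58 = 7 h 27 min; less 45 min break → 6 h 42 min
Sun: 10:27–15:08 = 4 h 41 min
Total: 8 h 23 min + 6 h 39 min + 6 h 42 min + 4 h 41 min = 26 h 25 min.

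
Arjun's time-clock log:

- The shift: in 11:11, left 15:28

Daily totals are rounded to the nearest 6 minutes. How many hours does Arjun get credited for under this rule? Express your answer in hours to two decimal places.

4.30 hours

The shift: 11:11–15:28 = 4 h 17 min → rounds to 4 h 18 min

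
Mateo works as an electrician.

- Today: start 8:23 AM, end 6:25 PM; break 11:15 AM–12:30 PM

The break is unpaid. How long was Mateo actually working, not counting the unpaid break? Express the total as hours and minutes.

8 h 47 min

Today: 8:23 AM–6:25 PM = 10 h 2 min; less 75 min break → 8 h 47 min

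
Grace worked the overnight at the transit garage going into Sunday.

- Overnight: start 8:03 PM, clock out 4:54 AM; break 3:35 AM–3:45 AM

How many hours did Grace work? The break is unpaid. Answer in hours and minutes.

Overnight: 8:03 PM → midnight = 3 h 57 min; midnight → 4:54 AM = 4 h 54 min; span 8 h 51 min; less 10 min break → 8 h 41 min

8 h 41 min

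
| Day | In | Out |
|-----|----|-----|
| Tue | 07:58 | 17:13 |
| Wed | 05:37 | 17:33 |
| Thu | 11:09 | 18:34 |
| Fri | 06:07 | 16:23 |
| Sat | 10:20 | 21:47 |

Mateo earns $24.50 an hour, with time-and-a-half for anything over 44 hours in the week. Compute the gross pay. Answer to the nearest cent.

Tue: 07:58–17:13 = 9 h 15 min
Wed: 05:37–17:33 = 11 h 56 min
Thu: 11:09–18:34 = 7 h 25 min
Fri: 06:07–16:23 = 10 h 16 min
Sat: 10:20–21:47 = 11 h 27 min
Total worked: 50 h 19 min = 3019 min.
Regular 44 h 0 min = 2640 min at $24.50/h; overtime 6 h 19 min = 379 min at $36.75/h.
Pay = (2640 × $24.50 + 379 × $36.75) ÷ 60 = $1310.14.

$1310.14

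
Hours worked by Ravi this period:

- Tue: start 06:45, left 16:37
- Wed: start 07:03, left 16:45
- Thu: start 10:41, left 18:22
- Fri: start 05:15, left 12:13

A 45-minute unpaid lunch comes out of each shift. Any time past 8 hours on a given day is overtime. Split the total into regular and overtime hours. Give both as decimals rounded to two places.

Tue: 06:45–16:37 = 9 h 52 min; less 45 min break → 9 h 7 min
Wed: 07:03–16:45 = 9 h 42 min; less 45 min break → 8 h 57 min
Thu: 10:41–18:22 = 7 h 41 min; less 45 min break → 6 h 56 min
Fri: 05:15–12:13 = 6 h 58 min; less 45 min break → 6 h 13 min
Tue reg 8 h 0 min / OT 1 h 7 min; Wed reg 8 h 0 min / OT 0 h 57 min; Thu reg 6 h 56 min / OT 0 h 0 min; Fri reg 6 h 13 min / OT 0 h 0 min.
Totals: regular 29 h 9 min, overtime 2 h 4 min.

Regular 29.15 hours, overtime 2.07 hours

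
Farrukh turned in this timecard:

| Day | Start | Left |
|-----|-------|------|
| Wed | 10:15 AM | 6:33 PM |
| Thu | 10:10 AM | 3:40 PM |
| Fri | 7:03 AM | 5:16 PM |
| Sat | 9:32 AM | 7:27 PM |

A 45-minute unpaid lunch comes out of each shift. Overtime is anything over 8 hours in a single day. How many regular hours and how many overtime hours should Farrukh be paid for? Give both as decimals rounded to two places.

Regular 28.30 hours, overtime 2.63 hours

Wed: 10:15 AM–6:33 PM = 8 h 18 min; less 45 min break → 7 h 33 min
Thu: 10:10 AM–3:40 PM = 5 h 30 min; less 45 min break → 4 h 45 min
Fri: 7:03 AM–5:16 PM = 10 h 13 min; less 45 min break → 9 h 28 min
Sat: 9:32 AM–7:27 PM = 9 h 55 min; less 45 min break → 9 h 10 min
Wed reg 7 h 33 min / OT 0 h 0 min; Thu reg 4 h 45 min / OT 0 h 0 min; Fri reg 8 h 0 min / OT 1 h 28 min; Sat reg 8 h 0 min / OT 1 h 10 min.
Totals: regular 28 h 18 min, overtime 2 h 38 min.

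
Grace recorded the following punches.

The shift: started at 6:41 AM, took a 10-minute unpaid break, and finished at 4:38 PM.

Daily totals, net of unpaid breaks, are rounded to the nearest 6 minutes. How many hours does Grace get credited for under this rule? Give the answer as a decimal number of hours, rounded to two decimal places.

9.80 hours

The shift: 6:41 AM–4:38 PM = 9 h 57 min − 10 min = 9 h 47 min → rounds to 9 h 48 min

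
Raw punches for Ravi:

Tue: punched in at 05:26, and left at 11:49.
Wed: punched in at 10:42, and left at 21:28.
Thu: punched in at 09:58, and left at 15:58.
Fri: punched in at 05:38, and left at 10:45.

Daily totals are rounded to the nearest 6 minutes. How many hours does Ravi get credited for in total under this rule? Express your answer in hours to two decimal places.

Tue: 05:26–11:49 = 6 h 23 min → rounds to 6 h 24 min
Wed: 10:42–21:28 = 10 h 46 min → rounds to 10 h 48 min
Thu: 09:58–15:58 = 6 h 0 min → rounds to 6 h 0 min
Fri: 05:38–10:45 = 5 h 7 min → rounds to 5 h 6 min
Total credited: 28 h 18 min.

28.30 hours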